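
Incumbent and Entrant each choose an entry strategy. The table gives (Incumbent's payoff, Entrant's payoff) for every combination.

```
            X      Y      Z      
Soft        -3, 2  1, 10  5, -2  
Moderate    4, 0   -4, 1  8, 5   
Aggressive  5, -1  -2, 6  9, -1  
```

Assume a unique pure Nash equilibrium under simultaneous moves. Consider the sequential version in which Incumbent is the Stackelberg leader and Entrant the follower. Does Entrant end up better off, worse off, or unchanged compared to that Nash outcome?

worse off

Work backward from Entrant's decision.
- Soft: Entrant compares 2, 10, -2 and picks Y; Incumbent would get 1.
- Moderate: Entrant compares 0, 1, 5 and picks Z; Incumbent would get 8.
- Aggressive: Entrant compares -1, 6, -1 and picks Y; Incumbent would get -2.
Among 1, 8, -2, the best is 8 at Moderate. Subgame-perfect outcome: (Moderate, Z) with payoffs (8, 5).
For the simultaneous game, intersect best replies.
Incumbent's best replies: X→Aggressive; Y→Soft; Z→Aggressive.
Entrant's best replies: Soft→Y; Moderate→Z; Aggressive→Y.
Only (Soft, Y) has each player best-responding; Nash payoffs (1, 10).
Entrant earns 5 sequentially versus 10 at the Nash outcome: worse off.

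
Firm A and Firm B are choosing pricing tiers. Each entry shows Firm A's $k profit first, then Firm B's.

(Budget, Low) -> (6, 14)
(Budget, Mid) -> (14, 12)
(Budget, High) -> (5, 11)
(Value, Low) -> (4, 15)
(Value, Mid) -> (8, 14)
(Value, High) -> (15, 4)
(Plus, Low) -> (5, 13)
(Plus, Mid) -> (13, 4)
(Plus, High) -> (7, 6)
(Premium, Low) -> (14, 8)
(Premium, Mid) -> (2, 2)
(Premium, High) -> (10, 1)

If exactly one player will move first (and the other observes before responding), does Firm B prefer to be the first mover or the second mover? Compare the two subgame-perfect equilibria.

If Firm A leads: Firm B's best replies are Budget→Low, Value→Low, Plus→Low, Premium→Low; Firm A's induced payoffs 6, 4, 5, 14; outcome (Premium, Low), payoffs (14, 8).
If Firm B leads: Firm A's best replies are Low→Premium, Mid→Budget, High→Value; Firm B's induced payoffs 8, 12, 4; outcome (Budget, Mid), payoffs (14, 12).
Firm B gets 12 moving first and 8 moving second, so Firm B prefers to move first.

first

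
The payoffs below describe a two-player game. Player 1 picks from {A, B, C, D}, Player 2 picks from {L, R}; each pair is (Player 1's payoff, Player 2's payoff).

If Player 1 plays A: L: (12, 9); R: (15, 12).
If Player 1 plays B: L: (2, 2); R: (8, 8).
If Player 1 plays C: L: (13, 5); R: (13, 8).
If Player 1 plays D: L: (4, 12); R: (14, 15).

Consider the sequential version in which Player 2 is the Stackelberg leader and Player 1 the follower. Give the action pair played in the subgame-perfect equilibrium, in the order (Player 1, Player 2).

Solve by backward induction (Player 2 leads).
- L: Player 1 compares 12, 2, 13, 4 and picks C; Player 2 would get 5.
- R: Player 1 compares 15, 8, 13, 14 and picks A; Player 2 would get 12.
Player 2's induced payoffs are 5, 12, so Player 2 commits to R. Subgame-perfect outcome: (A, R) with payoffs (15, 12).

(A, R)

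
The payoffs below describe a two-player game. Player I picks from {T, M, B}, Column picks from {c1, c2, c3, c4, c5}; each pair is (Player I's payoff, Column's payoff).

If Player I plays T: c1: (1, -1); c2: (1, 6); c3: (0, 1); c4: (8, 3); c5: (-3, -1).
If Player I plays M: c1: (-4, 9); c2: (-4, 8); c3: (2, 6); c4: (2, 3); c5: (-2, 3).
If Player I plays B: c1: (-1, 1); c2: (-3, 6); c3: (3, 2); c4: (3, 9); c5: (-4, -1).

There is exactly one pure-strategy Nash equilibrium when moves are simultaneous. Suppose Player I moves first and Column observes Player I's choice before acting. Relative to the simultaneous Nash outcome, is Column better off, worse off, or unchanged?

Solve by backward induction (Player I leads).
- T: Column compares -1, 6, 1, 3, -1 and picks c2; Player I would get 1.
- M: Column compares 9, 8, 6, 3, 3 and picks c1; Player I would get -4.
- B: Column compares 1, 6, 2, 9, -1 and picks c4; Player I would get 3.
Among 1, -4, 3, the best is 3 at B. Subgame-perfect outcome: (B, c4) with payoffs (3, 9).
Now find the simultaneous Nash equilibrium.
Player I's best replies: c1→T; c2→T; c3→B; c4→T; c5→M.
Column's best replies: T→c2; M→c1; B→c4.
The unique mutual best reply is (T, c2), giving (1, 6).
Column earns 9 sequentially versus 6 at the Nash outcome: better off.

better off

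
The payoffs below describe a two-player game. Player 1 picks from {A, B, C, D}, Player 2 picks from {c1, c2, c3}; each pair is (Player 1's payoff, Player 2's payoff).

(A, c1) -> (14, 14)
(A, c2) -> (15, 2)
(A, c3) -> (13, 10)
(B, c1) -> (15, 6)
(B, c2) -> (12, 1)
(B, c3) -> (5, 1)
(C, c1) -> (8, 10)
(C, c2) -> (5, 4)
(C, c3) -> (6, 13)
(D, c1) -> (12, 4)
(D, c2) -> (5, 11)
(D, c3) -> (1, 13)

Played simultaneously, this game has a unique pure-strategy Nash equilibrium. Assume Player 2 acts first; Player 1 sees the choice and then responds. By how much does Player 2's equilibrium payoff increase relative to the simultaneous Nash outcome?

4

Player 1 best-responds to each possible Player 2 move:
- c1 → Player 1 plays B (best of 14, 15, 8, 12); Player 2 gets 6.
- c2 → Player 1 plays A (best of 15, 12, 5, 5); Player 2 gets 2.
- c3 → Player 1 plays A (best of 13, 5, 6, 1); Player 2 gets 10.
Player 2's induced payoffs are 6, 2, 10, so Player 2 commits to c3. Subgame-perfect outcome: (A, c3) with payoffs (13, 10).
Now find the simultaneous Nash equilibrium.
Player 1's best replies: c1→B; c2→A; c3→A.
Player 2's best replies: A→c1; B→c1; C→c3; D→c3.
Only (B, c1) has each player best-responding; Nash payoffs (15, 6).
Player 2's commitment gain: 10 − 6 = 4.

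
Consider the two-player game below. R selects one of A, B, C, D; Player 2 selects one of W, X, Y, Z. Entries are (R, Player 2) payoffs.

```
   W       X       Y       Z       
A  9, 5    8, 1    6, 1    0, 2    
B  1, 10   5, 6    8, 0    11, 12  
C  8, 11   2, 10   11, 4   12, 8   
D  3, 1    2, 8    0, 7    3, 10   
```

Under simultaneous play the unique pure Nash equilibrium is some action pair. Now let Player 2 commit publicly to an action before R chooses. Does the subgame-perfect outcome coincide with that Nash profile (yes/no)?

no

Work backward from R's decision.
- W: R compares 9, 1, 8, 3 and picks A; Player 2 would get 5.
- X: R compares 8, 5, 2, 2 and picks A; Player 2 would get 1.
- Y: R compares 6, 8, 11, 0 and picks C; Player 2 would get 4.
- Z: R compares 0, 11, 12, 3 and picks C; Player 2 would get 8.
Maximizing over 5, 1, 4, 8, Player 2 chooses Z. Subgame-perfect outcome: (C, Z) with payoffs (12, 8).
For the simultaneous game, intersect best replies.
R's best replies: W→A; X→A; Y→C; Z→C.
Player 2's best replies: A→W; B→Z; C→W; D→Z.
The unique mutual best reply is (A, W), giving (9, 5).
Sequential outcome (C, Z) differs from the Nash profile (A, W).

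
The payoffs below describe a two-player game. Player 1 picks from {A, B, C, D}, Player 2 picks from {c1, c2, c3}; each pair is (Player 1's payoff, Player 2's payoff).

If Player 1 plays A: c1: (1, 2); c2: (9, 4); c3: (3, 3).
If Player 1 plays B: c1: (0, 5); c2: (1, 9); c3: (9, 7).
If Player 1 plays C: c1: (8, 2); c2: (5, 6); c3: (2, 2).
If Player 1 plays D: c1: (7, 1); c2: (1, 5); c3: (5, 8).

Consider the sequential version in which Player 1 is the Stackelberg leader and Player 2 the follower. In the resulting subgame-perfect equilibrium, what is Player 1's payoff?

Solve by backward induction (Player 1 leads).
- A: BR = c2, leader payoff 9.
- B: BR = c2, leader payoff 1.
- C: BR = c2, leader payoff 5.
- D: BR = c3, leader payoff 5.
Among 9, 1, 5, 5, the best is 9 at A. Subgame-perfect outcome: (A, c2) with payoffs (9, 4).

9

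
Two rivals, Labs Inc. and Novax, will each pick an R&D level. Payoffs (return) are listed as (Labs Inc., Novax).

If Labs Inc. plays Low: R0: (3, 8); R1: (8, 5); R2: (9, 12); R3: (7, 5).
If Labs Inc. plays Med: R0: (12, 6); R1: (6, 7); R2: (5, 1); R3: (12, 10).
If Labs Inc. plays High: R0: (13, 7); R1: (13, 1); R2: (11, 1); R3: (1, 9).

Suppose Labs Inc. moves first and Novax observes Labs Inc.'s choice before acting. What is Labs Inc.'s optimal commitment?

Med

Backward induction with Labs Inc. moving first.
- Low: Novax compares 8, 5, 12, 5 and picks R2; Labs Inc. would get 9.
- Med: Novax compares 6, 7, 1, 10 and picks R3; Labs Inc. would get 12.
- High: Novax compares 7, 1, 1, 9 and picks R3; Labs Inc. would get 1.
Maximizing over 9, 12, 1, Labs Inc. chooses Med. Subgame-perfect outcome: (Med, R3) with payoffs (12, 10).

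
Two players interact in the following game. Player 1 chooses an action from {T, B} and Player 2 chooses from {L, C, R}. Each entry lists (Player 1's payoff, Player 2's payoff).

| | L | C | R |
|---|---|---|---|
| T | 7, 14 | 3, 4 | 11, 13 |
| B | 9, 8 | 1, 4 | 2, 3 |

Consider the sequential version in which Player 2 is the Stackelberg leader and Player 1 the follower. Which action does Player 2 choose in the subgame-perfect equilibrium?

Backward induction with Player 2 moving first.
- L: BR = B, leader payoff 8.
- C: BR = T, leader payoff 4.
- R: BR = T, leader payoff 13.
Player 2's induced payoffs are 8, 4, 13, so Player 2 commits to R. Subgame-perfect outcome: (T, R) with payoffs (11, 13).

R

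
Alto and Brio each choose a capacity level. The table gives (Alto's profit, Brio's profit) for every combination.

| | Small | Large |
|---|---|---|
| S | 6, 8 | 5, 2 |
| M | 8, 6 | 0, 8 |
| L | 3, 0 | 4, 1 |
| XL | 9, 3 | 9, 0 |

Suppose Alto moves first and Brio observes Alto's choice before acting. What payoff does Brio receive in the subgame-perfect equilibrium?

3

Work backward from Brio's decision.
- S: BR = Small, leader payoff 6.
- M: BR = Large, leader payoff 0.
- L: BR = Large, leader payoff 4.
- XL: BR = Small, leader payoff 9.
Alto's induced payoffs are 6, 0, 4, 9, so Alto commits to XL. Subgame-perfect outcome: (XL, Small) with payoffs (9, 3).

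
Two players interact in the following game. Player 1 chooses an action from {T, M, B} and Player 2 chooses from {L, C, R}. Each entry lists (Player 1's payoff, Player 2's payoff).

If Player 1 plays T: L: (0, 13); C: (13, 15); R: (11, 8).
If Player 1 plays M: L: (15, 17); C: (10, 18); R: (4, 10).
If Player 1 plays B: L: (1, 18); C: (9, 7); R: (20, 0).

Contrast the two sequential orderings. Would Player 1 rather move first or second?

If Player 1 leads: Player 2's best replies are T→C, M→C, B→L; Player 1's induced payoffs 13, 10, 1; outcome (T, C), payoffs (13, 15).
If Player 2 leads: Player 1's best replies are L→M, C→T, R→B; Player 2's induced payoffs 17, 15, 0; outcome (M, L), payoffs (15, 17).
Player 1 gets 13 moving first and 15 moving second, so Player 1 prefers to move second.

second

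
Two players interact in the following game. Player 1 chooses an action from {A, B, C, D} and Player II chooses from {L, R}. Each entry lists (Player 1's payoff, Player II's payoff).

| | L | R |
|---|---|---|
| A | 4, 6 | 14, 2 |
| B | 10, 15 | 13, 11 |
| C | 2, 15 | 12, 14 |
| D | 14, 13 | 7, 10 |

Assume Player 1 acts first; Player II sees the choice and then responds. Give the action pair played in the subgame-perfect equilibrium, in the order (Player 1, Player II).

(D, L)

Player II best-responds to each possible Player 1 move:
- A → Player II plays L (best of 6, 2); Player 1 gets 4.
- B → Player II plays L (best of 15, 11); Player 1 gets 10.
- C → Player II plays L (best of 15, 14); Player 1 gets 2.
- D → Player II plays L (best of 13, 10); Player 1 gets 14.
Maximizing over 4, 10, 2, 14, Player 1 chooses D. Subgame-perfect outcome: (D, L) with payoffs (14, 13).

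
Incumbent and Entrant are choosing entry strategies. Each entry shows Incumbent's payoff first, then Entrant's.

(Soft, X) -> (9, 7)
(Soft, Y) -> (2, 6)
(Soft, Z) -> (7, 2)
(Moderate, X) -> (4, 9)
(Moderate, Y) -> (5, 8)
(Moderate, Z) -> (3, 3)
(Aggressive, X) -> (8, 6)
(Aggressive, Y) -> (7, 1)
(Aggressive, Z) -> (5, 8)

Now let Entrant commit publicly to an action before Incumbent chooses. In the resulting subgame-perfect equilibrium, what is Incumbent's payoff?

9

Solve by backward induction (Entrant leads).
- X: BR = Soft, leader payoff 7.
- Y: BR = Aggressive, leader payoff 1.
- Z: BR = Soft, leader payoff 2.
Among 7, 1, 2, the best is 7 at X. Subgame-perfect outcome: (Soft, X) with payoffs (9, 7).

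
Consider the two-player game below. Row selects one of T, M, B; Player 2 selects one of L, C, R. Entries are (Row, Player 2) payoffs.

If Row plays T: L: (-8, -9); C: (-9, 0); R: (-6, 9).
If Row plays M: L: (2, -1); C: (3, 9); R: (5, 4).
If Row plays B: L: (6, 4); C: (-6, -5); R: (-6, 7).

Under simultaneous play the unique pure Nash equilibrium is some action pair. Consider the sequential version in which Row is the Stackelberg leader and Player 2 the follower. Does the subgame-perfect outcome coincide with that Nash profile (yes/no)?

Player 2 best-responds to each possible Row move:
- T → Player 2 plays R (best of -9, 0, 9); Row gets -6.
- M → Player 2 plays C (best of -1, 9, 4); Row gets 3.
- B → Player 2 plays R (best of 4, -5, 7); Row gets -6.
Among -6, 3, -6, the best is 3 at M. Subgame-perfect outcome: (M, C) with payoffs (3, 9).
Now find the simultaneous Nash equilibrium.
Row's best replies: L→B; C→M; R→M.
Player 2's best replies: T→R; M→C; B→R.
The unique mutual best reply is (M, C), giving (3, 9).
Sequential outcome (M, C) coincides with the Nash profile (M, C).

yes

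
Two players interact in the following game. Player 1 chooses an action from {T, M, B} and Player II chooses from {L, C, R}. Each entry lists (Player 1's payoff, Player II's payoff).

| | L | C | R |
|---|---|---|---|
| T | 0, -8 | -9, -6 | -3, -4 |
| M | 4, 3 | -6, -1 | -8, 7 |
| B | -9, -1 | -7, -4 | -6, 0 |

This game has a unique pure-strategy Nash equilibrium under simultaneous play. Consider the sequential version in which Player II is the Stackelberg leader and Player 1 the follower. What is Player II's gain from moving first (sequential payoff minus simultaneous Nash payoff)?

7

Player 1 best-responds to each possible Player II move:
- L → Player 1 plays M (best of 0, 4, -9); Player II gets 3.
- C → Player 1 plays M (best of -9, -6, -7); Player II gets -1.
- R → Player 1 plays T (best of -3, -8, -6); Player II gets -4.
Maximizing over 3, -1, -4, Player II chooses L. Subgame-perfect outcome: (M, L) with payoffs (4, 3).
Now find the simultaneous Nash equilibrium.
Player 1's best replies: L→M; C→M; R→T.
Player II's best replies: T→R; M→R; B→R.
The unique mutual best reply is (T, R), giving (-3, -4).
Player II's commitment gain: 3 − -4 = 7.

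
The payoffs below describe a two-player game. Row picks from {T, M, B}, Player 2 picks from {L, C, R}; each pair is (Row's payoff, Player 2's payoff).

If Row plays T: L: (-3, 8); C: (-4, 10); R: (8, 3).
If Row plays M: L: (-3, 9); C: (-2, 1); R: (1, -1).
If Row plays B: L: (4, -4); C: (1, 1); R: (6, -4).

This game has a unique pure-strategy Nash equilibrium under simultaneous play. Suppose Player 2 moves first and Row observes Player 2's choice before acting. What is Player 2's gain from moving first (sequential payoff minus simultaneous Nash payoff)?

2

Row best-responds to each possible Player 2 move:
- L → Row plays B (best of -3, -3, 4); Player 2 gets -4.
- C → Row plays B (best of -4, -2, 1); Player 2 gets 1.
- R → Row plays T (best of 8, 1, 6); Player 2 gets 3.
Maximizing over -4, 1, 3, Player 2 chooses R. Subgame-perfect outcome: (T, R) with payoffs (8, 3).
Under simultaneous play:
Row's best replies: L→B; C→B; R→T.
Player 2's best replies: T→C; M→L; B→C.
Only (B, C) has each player best-responding; Nash payoffs (1, 1).
Player 2's commitment gain: 3 − 1 = 2.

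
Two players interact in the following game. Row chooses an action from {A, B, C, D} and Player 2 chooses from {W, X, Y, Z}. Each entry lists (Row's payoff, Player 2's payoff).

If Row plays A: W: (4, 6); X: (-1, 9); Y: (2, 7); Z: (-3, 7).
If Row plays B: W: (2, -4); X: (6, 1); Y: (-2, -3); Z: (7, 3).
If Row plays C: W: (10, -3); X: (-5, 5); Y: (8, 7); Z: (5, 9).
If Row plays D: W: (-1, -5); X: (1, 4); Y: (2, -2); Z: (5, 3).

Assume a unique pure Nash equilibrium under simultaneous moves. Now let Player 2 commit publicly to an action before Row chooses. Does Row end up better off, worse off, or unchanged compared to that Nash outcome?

better off

Work backward from Row's decision.
- W: BR = C, leader payoff -3.
- X: BR = B, leader payoff 1.
- Y: BR = C, leader payoff 7.
- Z: BR = B, leader payoff 3.
Maximizing over -3, 1, 7, 3, Player 2 chooses Y. Subgame-perfect outcome: (C, Y) with payoffs (8, 7).
For the simultaneous game, intersect best replies.
Row's best replies: W→C; X→B; Y→C; Z→B.
Player 2's best replies: A→X; B→Z; C→Z; D→X.
The unique mutual best reply is (B, Z), giving (7, 3).
Row earns 8 sequentially versus 7 at the Nash outcome: better off.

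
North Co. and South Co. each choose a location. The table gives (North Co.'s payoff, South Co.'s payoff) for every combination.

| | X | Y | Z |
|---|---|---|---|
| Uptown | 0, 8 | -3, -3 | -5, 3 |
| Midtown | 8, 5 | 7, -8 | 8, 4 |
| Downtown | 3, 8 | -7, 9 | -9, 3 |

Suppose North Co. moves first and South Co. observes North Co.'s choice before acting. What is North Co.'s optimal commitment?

Midtown

Backward induction with North Co. moving first.
- Uptown: South Co. compares 8, -3, 3 and picks X; North Co. would get 0.
- Midtown: South Co. compares 5, -8, 4 and picks X; North Co. would get 8.
- Downtown: South Co. compares 8, 9, 3 and picks Y; North Co. would get -7.
Among 0, 8, -7, the best is 8 at Midtown. Subgame-perfect outcome: (Midtown, X) with payoffs (8, 5).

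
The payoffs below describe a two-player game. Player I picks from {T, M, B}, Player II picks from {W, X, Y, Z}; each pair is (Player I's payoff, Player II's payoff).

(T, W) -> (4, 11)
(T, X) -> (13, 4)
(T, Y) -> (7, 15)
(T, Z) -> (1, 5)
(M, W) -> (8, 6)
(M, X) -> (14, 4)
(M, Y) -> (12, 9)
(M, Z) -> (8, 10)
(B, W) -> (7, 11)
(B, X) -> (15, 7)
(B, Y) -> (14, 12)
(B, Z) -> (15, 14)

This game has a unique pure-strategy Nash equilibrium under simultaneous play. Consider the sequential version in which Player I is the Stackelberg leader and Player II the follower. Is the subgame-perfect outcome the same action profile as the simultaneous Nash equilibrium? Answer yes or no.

Solve by backward induction (Player I leads).
- T → Player II plays Y (best of 11, 4, 15, 5); Player I gets 7.
- M → Player II plays Z (best of 6, 4, 9, 10); Player I gets 8.
- B → Player II plays Z (best of 11, 7, 12, 14); Player I gets 15.
Among 7, 8, 15, the best is 15 at B. Subgame-perfect outcome: (B, Z) with payoffs (15, 14).
For the simultaneous game, intersect best replies.
Player I's best replies: W→M; X→B; Y→B; Z→B.
Player II's best replies: T→Y; M→Z; B→Z.
The unique mutual best reply is (B, Z), giving (15, 14).
Sequential outcome (B, Z) coincides with the Nash profile (B, Z).

yes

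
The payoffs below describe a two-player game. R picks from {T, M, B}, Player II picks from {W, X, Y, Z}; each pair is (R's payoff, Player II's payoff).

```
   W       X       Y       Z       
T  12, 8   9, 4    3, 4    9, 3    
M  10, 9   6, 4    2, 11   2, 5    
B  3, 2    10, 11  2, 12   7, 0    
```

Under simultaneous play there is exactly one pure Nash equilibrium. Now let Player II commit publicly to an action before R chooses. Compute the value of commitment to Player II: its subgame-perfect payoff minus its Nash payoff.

3

R best-responds to each possible Player II move:
- W: BR = T, leader payoff 8.
- X: BR = B, leader payoff 11.
- Y: BR = T, leader payoff 4.
- Z: BR = T, leader payoff 3.
Among 8, 11, 4, 3, the best is 11 at X. Subgame-perfect outcome: (B, X) with payoffs (10, 11).
For the simultaneous game, intersect best replies.
R's best replies: W→T; X→B; Y→T; Z→T.
Player II's best replies: T→W; M→Y; B→Y.
The unique mutual best reply is (T, W), giving (12, 8).
Player II's commitment gain: 11 − 8 = 3.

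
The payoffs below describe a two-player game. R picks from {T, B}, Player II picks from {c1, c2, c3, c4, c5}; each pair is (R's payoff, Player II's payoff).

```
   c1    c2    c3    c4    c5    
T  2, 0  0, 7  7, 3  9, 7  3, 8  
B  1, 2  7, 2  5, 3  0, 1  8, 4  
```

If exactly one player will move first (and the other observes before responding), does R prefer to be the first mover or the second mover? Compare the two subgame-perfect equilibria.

second

If R leads: Player II's best replies are T→c5, B→c5; R's induced payoffs 3, 8; outcome (B, c5), payoffs (8, 4).
If Player II leads: R's best replies are c1→T, c2→B, c3→T, c4→T, c5→B; Player II's induced payoffs 0, 2, 3, 7, 4; outcome (T, c4), payoffs (9, 7).
R gets 8 moving first and 9 moving second, so R prefers to move second.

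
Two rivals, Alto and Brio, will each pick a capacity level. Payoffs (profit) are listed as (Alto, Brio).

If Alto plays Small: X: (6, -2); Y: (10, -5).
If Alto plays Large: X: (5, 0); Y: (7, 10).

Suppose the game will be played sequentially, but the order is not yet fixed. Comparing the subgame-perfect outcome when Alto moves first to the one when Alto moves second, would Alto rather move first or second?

If Alto leads: Brio's best replies are Small→X, Large→Y; Alto's induced payoffs 6, 7; outcome (Large, Y), payoffs (7, 10).
If Brio leads: Alto's best replies are X→Small, Y→Small; Brio's induced payoffs -2, -5; outcome (Small, X), payoffs (6, -2).
Alto gets 7 moving first and 6 moving second, so Alto prefers to move first.

first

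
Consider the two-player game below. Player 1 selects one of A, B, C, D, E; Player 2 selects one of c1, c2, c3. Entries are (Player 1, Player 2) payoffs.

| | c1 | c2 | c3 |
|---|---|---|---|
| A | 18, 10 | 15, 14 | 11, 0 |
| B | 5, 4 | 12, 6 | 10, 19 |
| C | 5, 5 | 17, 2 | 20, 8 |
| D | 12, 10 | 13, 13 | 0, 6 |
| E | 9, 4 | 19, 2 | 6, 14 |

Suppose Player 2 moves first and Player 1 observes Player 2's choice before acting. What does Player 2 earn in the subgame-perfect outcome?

10

Solve by backward induction (Player 2 leads).
- c1: Player 1 compares 18, 5, 5, 12, 9 and picks A; Player 2 would get 10.
- c2: Player 1 compares 15, 12, 17, 13, 19 and picks E; Player 2 would get 2.
- c3: Player 1 compares 11, 10, 20, 0, 6 and picks C; Player 2 would get 8.
Player 2's induced payoffs are 10, 2, 8, so Player 2 commits to c1. Subgame-perfect outcome: (A, c1) with payoffs (18, 10).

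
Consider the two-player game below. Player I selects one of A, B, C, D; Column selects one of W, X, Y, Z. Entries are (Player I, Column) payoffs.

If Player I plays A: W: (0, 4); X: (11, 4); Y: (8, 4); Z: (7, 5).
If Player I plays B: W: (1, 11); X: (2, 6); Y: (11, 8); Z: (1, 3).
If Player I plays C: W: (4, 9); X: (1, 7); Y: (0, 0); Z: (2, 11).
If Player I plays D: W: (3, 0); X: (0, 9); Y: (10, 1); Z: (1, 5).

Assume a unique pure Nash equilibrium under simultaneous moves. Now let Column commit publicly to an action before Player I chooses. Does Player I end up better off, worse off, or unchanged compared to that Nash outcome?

worse off

Player I best-responds to each possible Column move:
- W: BR = C, leader payoff 9.
- X: BR = A, leader payoff 4.
- Y: BR = B, leader payoff 8.
- Z: BR = A, leader payoff 5.
Among 9, 4, 8, 5, the best is 9 at W. Subgame-perfect outcome: (C, W) with payoffs (4, 9).
For the simultaneous game, intersect best replies.
Player I's best replies: W→C; X→A; Y→B; Z→A.
Column's best replies: A→Z; B→W; C→Z; D→X.
Only (A, Z) has each player best-responding; Nash payoffs (7, 5).
Player I earns 4 sequentially versus 7 at the Nash outcome: worse off.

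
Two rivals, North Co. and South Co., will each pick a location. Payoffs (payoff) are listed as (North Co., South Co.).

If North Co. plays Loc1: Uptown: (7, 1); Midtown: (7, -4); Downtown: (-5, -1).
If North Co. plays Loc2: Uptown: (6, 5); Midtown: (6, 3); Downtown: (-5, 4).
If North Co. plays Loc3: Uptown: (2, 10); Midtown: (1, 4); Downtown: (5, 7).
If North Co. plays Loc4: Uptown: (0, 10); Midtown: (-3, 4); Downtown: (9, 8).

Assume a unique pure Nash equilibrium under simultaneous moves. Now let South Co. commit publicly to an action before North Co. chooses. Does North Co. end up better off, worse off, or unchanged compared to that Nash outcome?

Backward induction with South Co. moving first.
- Uptown: North Co. compares 7, 6, 2, 0 and picks Loc1; South Co. would get 1.
- Midtown: North Co. compares 7, 6, 1, -3 and picks Loc1; South Co. would get -4.
- Downtown: North Co. compares -5, -5, 5, 9 and picks Loc4; South Co. would get 8.
Among 1, -4, 8, the best is 8 at Downtown. Subgame-perfect outcome: (Loc4, Downtown) with payoffs (9, 8).
Under simultaneous play:
North Co.'s best replies: Uptown→Loc1; Midtown→Loc1; Downtown→Loc4.
South Co.'s best replies: Loc1→Uptown; Loc2→Uptown; Loc3→Uptown; Loc4→Uptown.
Only (Loc1, Uptown) has each player best-responding; Nash payoffs (7, 1).
North Co. earns 9 sequentially versus 7 at the Nash outcome: better off.

better off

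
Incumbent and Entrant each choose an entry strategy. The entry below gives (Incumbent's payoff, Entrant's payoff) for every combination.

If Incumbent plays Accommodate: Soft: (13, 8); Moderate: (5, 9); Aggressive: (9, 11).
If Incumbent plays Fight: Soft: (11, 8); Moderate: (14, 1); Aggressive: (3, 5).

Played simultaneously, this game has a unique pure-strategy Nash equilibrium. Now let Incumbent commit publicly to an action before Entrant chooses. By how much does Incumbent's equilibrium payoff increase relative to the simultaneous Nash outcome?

2

Entrant best-responds to each possible Incumbent move:
- Accommodate: BR = Aggressive, leader payoff 9.
- Fight: BR = Soft, leader payoff 11.
Maximizing over 9, 11, Incumbent chooses Fight. Subgame-perfect outcome: (Fight, Soft) with payoffs (11, 8).
For the simultaneous game, intersect best replies.
Incumbent's best replies: Soft→Accommodate; Moderate→Fight; Aggressive→Accommodate.
Entrant's best replies: Accommodate→Aggressive; Fight→Soft.
The unique mutual best reply is (Accommodate, Aggressive), giving (9, 11).
Incumbent's commitment gain: 11 − 9 = 2.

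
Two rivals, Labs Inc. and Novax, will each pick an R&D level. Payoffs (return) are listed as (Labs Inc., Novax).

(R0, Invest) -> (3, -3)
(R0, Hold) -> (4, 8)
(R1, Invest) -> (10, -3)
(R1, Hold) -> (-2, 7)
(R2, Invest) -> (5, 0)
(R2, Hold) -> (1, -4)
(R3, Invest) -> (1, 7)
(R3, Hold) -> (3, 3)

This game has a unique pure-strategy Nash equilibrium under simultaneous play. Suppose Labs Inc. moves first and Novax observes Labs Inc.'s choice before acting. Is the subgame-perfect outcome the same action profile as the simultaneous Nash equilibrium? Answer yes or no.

no

Backward induction with Labs Inc. moving first.
- R0: Novax compares -3, 8 and picks Hold; Labs Inc. would get 4.
- R1: Novax compares -3, 7 and picks Hold; Labs Inc. would get -2.
- R2: Novax compares 0, -4 and picks Invest; Labs Inc. would get 5.
- R3: Novax compares 7, 3 and picks Invest; Labs Inc. would get 1.
Among 4, -2, 5, 1, the best is 5 at R2. Subgame-perfect outcome: (R2, Invest) with payoffs (5, 0).
Now find the simultaneous Nash equilibrium.
Labs Inc.'s best replies: Invest→R1; Hold→R0.
Novax's best replies: R0→Hold; R1→Hold; R2→Invest; R3→Invest.
Only (R0, Hold) has each player best-responding; Nash payoffs (4, 8).
Sequential outcome (R2, Invest) differs from the Nash profile (R0, Hold).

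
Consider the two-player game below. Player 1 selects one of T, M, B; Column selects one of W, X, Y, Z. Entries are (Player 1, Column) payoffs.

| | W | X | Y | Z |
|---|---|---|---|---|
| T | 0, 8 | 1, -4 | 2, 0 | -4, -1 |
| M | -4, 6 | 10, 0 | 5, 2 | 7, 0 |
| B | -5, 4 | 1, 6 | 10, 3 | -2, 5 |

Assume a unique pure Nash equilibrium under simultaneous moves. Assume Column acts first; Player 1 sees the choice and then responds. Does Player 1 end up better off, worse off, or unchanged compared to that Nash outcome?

unchanged

Player 1 best-responds to each possible Column move:
- W: Player 1 compares 0, -4, -5 and picks T; Column would get 8.
- X: Player 1 compares 1, 10, 1 and picks M; Column would get 0.
- Y: Player 1 compares 2, 5, 10 and picks B; Column would get 3.
- Z: Player 1 compares -4, 7, -2 and picks M; Column would get 0.
Maximizing over 8, 0, 3, 0, Column chooses W. Subgame-perfect outcome: (T, W) with payoffs (0, 8).
Under simultaneous play:
Player 1's best replies: W→T; X→M; Y→B; Z→M.
Column's best replies: T→W; M→W; B→X.
Only (T, W) has each player best-responding; Nash payoffs (0, 8).
Player 1 earns 0 sequentially versus 0 at the Nash outcome: unchanged.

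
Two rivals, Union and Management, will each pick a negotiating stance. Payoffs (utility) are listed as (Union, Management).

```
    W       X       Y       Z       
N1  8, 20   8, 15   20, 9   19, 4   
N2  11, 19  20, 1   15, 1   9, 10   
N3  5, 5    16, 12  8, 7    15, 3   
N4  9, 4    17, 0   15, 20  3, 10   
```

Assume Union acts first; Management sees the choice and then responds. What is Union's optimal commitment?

N3

Backward induction with Union moving first.
- N1 → Management plays W (best of 20, 15, 9, 4); Union gets 8.
- N2 → Management plays W (best of 19, 1, 1, 10); Union gets 11.
- N3 → Management plays X (best of 5, 12, 7, 3); Union gets 16.
- N4 → Management plays Y (best of 4, 0, 20, 10); Union gets 15.
Union's induced payoffs are 8, 11, 16, 15, so Union commits to N3. Subgame-perfect outcome: (N3, X) with payoffs (16, 12).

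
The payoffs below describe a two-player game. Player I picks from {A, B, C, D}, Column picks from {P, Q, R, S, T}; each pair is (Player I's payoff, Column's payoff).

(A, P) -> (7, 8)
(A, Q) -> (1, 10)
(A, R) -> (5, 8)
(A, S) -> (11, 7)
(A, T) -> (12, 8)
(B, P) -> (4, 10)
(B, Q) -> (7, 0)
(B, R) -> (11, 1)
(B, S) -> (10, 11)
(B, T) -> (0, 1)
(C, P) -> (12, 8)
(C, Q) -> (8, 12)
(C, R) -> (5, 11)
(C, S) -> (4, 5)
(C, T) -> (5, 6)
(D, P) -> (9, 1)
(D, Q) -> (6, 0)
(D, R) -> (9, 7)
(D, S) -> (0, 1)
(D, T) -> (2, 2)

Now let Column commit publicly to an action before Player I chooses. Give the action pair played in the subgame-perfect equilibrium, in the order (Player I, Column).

Backward induction with Column moving first.
- P: BR = C, leader payoff 8.
- Q: BR = C, leader payoff 12.
- R: BR = B, leader payoff 1.
- S: BR = A, leader payoff 7.
- T: BR = A, leader payoff 8.
Maximizing over 8, 12, 1, 7, 8, Column chooses Q. Subgame-perfect outcome: (C, Q) with payoffs (8, 12).

(C, Q)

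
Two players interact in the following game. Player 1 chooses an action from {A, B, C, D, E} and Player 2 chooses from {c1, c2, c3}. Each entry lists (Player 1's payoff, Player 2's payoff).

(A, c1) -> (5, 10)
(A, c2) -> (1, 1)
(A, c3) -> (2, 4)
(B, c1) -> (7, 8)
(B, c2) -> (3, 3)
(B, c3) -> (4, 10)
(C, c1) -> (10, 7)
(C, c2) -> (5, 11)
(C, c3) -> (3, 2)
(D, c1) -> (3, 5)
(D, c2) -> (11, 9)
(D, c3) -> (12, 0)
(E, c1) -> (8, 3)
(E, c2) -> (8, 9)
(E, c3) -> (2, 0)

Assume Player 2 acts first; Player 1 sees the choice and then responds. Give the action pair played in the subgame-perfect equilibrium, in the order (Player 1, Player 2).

(D, c2)

Work backward from Player 1's decision.
- c1: BR = C, leader payoff 7.
- c2: BR = D, leader payoff 9.
- c3: BR = D, leader payoff 0.
Player 2's induced payoffs are 7, 9, 0, so Player 2 commits to c2. Subgame-perfect outcome: (D, c2) with payoffs (11, 9).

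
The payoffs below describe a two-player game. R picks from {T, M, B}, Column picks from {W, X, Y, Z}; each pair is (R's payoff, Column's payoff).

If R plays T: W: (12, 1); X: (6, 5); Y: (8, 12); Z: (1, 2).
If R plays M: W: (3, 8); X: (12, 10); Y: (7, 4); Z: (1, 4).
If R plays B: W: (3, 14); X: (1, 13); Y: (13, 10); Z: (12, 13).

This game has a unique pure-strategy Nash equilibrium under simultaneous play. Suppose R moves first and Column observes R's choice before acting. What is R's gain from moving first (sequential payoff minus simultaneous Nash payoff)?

0

Solve by backward induction (R leads).
- T: Column compares 1, 5, 12, 2 and picks Y; R would get 8.
- M: Column compares 8, 10, 4, 4 and picks X; R would get 12.
- B: Column compares 14, 13, 10, 13 and picks W; R would get 3.
Among 8, 12, 3, the best is 12 at M. Subgame-perfect outcome: (M, X) with payoffs (12, 10).
Now find the simultaneous Nash equilibrium.
R's best replies: W→T; X→M; Y→B; Z→B.
Column's best replies: T→Y; M→X; B→W.
The unique mutual best reply is (M, X), giving (12, 10).
R's commitment gain: 12 − 12 = 0.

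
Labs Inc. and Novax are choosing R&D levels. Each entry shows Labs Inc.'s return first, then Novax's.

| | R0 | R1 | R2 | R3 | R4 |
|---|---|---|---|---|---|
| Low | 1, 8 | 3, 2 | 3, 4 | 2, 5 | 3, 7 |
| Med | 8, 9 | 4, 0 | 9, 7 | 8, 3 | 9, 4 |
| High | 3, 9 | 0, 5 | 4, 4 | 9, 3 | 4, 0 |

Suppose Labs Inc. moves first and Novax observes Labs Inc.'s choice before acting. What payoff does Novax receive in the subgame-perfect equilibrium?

9

Novax best-responds to each possible Labs Inc. move:
- Low: BR = R0, leader payoff 1.
- Med: BR = R0, leader payoff 8.
- High: BR = R0, leader payoff 3.
Among 1, 8, 3, the best is 8 at Med. Subgame-perfect outcome: (Med, R0) with payoffs (8, 9).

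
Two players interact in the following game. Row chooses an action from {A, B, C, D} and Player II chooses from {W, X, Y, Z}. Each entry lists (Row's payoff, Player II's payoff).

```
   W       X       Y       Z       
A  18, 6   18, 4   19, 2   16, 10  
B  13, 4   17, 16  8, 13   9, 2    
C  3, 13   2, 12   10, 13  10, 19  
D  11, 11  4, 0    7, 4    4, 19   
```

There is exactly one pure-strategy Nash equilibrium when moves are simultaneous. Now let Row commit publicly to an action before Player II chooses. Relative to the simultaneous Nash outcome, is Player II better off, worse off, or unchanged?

better off

Work backward from Player II's decision.
- A: BR = Z, leader payoff 16.
- B: BR = X, leader payoff 17.
- C: BR = Z, leader payoff 10.
- D: BR = Z, leader payoff 4.
Among 16, 17, 10, 4, the best is 17 at B. Subgame-perfect outcome: (B, X) with payoffs (17, 16).
Under simultaneous play:
Row's best replies: W→A; X→A; Y→A; Z→A.
Player II's best replies: A→Z; B→X; C→Z; D→Z.
The unique mutual best reply is (A, Z), giving (16, 10).
Player II earns 16 sequentially versus 10 at the Nash outcome: better off.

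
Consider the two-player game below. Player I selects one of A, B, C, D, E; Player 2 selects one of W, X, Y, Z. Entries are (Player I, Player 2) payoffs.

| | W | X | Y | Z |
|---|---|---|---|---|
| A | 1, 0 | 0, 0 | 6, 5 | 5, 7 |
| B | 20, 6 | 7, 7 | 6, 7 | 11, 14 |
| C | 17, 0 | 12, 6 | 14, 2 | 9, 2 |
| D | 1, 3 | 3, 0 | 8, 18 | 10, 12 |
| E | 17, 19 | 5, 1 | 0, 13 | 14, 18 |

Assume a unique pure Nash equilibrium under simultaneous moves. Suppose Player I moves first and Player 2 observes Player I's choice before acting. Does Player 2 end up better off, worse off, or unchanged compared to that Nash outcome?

better off

Solve by backward induction (Player I leads).
- A → Player 2 plays Z (best of 0, 0, 5, 7); Player I gets 5.
- B → Player 2 plays Z (best of 6, 7, 7, 14); Player I gets 11.
- C → Player 2 plays X (best of 0, 6, 2, 2); Player I gets 12.
- D → Player 2 plays Y (best of 3, 0, 18, 12); Player I gets 8.
- E → Player 2 plays W (best of 19, 1, 13, 18); Player I gets 17.
Among 5, 11, 12, 8, 17, the best is 17 at E. Subgame-perfect outcome: (E, W) with payoffs (17, 19).
Under simultaneous play:
Player I's best replies: W→B; X→C; Y→C; Z→E.
Player 2's best replies: A→Z; B→Z; C→X; D→Y; E→W.
The unique mutual best reply is (C, X), giving (12, 6).
Player 2 earns 19 sequentially versus 6 at the Nash outcome: better off.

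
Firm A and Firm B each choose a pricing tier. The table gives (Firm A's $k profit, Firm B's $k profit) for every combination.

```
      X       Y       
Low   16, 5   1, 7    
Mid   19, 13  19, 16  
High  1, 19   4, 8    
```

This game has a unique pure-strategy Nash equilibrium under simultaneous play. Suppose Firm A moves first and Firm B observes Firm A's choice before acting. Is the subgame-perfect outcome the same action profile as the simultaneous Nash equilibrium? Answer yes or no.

yes

Firm B best-responds to each possible Firm A move:
- Low → Firm B plays Y (best of 5, 7); Firm A gets 1.
- Mid → Firm B plays Y (best of 13, 16); Firm A gets 19.
- High → Firm B plays X (best of 19, 8); Firm A gets 1.
Among 1, 19, 1, the best is 19 at Mid. Subgame-perfect outcome: (Mid, Y) with payoffs (19, 16).
Under simultaneous play:
Firm A's best replies: X→Mid; Y→Mid.
Firm B's best replies: Low→Y; Mid→Y; High→X.
Only (Mid, Y) has each player best-responding; Nash payoffs (19, 16).
Sequential outcome (Mid, Y) coincides with the Nash profile (Mid, Y).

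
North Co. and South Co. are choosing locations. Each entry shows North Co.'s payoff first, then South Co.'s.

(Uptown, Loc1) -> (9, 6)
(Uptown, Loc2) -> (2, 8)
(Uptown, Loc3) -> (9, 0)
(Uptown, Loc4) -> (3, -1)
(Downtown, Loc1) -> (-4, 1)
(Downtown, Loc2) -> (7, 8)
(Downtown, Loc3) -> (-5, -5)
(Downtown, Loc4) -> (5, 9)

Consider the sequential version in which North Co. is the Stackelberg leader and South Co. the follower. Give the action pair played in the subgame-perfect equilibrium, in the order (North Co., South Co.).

Solve by backward induction (North Co. leads).
- Uptown → South Co. plays Loc2 (best of 6, 8, 0, -1); North Co. gets 2.
- Downtown → South Co. plays Loc4 (best of 1, 8, -5, 9); North Co. gets 5.
Maximizing over 2, 5, North Co. chooses Downtown. Subgame-perfect outcome: (Downtown, Loc4) with payoffs (5, 9).

(Downtown, Loc4)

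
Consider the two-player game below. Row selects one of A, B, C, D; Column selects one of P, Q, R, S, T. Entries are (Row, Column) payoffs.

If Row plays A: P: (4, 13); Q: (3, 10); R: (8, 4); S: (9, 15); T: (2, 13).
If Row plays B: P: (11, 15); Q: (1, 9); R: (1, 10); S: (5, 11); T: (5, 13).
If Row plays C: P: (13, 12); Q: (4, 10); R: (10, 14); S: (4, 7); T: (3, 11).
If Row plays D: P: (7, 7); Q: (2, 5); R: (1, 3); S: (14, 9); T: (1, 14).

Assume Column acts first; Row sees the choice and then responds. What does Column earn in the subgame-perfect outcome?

14

Row best-responds to each possible Column move:
- P: BR = C, leader payoff 12.
- Q: BR = C, leader payoff 10.
- R: BR = C, leader payoff 14.
- S: BR = D, leader payoff 9.
- T: BR = B, leader payoff 13.
Column's induced payoffs are 12, 10, 14, 9, 13, so Column commits to R. Subgame-perfect outcome: (C, R) with payoffs (10, 14).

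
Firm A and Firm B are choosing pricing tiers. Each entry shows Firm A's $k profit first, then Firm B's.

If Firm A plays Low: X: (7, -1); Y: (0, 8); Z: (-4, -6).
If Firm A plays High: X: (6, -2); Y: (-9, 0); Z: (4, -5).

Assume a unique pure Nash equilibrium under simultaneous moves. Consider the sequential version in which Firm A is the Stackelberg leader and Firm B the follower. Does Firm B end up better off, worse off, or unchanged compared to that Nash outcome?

unchanged

Firm B best-responds to each possible Firm A move:
- Low → Firm B plays Y (best of -1, 8, -6); Firm A gets 0.
- High → Firm B plays Y (best of -2, 0, -5); Firm A gets -9.
Among 0, -9, the best is 0 at Low. Subgame-perfect outcome: (Low, Y) with payoffs (0, 8).
Now find the simultaneous Nash equilibrium.
Firm A's best replies: X→Low; Y→Low; Z→High.
Firm B's best replies: Low→Y; High→Y.
The unique mutual best reply is (Low, Y), giving (0, 8).
Firm B earns 8 sequentially versus 8 at the Nash outcome: unchanged.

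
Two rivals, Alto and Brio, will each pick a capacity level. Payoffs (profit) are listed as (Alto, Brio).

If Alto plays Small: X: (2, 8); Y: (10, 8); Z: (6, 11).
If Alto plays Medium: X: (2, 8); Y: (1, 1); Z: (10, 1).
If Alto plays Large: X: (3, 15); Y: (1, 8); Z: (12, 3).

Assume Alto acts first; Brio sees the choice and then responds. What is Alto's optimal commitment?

Small

Backward induction with Alto moving first.
- Small → Brio plays Z (best of 8, 8, 11); Alto gets 6.
- Medium → Brio plays X (best of 8, 1, 1); Alto gets 2.
- Large → Brio plays X (best of 15, 8, 3); Alto gets 3.
Maximizing over 6, 2, 3, Alto chooses Small. Subgame-perfect outcome: (Small, Z) with payoffs (6, 11).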